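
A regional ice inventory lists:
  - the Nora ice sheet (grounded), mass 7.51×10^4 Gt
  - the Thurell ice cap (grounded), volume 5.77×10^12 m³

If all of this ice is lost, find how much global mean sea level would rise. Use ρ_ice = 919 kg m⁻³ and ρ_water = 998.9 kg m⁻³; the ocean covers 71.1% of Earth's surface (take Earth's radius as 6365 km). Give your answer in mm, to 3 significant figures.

Nora: 7.51×10^4 Gt = 7.510×10^16 kg; dividing by ρ_w = 998.9 kg m⁻³ gives 7.518×10^13 m³ of water.
Thurell: 5.77×10^12 m³ × (919/998.9) = 5.308×10^12 m³ of water.
Total added water ≈ 8.049×10^13 m³ over 3.62×10^14 m² → Δh = 0.222 m = 222 mm.

≈ 222 mm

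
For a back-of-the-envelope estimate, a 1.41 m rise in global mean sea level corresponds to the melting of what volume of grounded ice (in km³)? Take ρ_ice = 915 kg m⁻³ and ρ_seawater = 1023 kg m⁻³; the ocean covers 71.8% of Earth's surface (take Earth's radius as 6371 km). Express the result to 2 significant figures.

≈ 5.8×10^5 km³

Required water volume = Δh × A = 1.41 m × 3.66×10^14 m² = 5.164×10^14 m³ = 5.164×10^5 km³.
Ice volume = water volume × ρ_w/ρ_ice = 5.164×10^5 × 1023/915 = 5.8×10^5 km³.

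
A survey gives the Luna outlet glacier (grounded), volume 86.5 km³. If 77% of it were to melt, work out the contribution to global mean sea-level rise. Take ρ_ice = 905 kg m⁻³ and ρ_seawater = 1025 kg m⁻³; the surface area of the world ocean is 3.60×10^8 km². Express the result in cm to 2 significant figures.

Luna: 0.77 × 86.5 km³ × (905/1025) = 58.81 km³ of water.
Spread over 3.60×10^14 m² of ocean, Δh = 5.881×10^10 / 3.60×10^14 = 1.63×10^-4 m = 0.016 cm.

≈ 0.016 cm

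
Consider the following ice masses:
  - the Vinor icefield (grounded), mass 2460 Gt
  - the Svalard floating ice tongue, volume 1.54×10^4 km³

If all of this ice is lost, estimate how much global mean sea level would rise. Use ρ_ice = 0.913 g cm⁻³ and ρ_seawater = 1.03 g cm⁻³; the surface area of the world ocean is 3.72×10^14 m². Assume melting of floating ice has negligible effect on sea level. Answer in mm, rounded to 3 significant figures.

≈ 6.42 mm

Vinor: 2460 Gt = 2.460×10^15 kg; dividing by ρ_w = 1.03 g cm⁻³ = 1030 kg m⁻³ gives 2.388×10^12 m³ of water.
The Svalard floating ice tongue is floating and already displaces its own weight of water, so its melt adds essentially nothing to sea level.
Total added water ≈ 2.388×10^12 m³ over 3.72×10^14 m² → Δh = 6.42×10^-3 m = 6.42 mm.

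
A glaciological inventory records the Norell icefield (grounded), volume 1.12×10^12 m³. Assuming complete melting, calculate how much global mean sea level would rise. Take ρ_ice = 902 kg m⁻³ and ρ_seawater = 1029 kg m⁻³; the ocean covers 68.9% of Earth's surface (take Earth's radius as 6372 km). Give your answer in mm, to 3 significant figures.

Norell: 1.12×10^12 m³ × (902/1029) = 9.818×10^11 m³ of water.
Spread over 3.52×10^14 m² of ocean, Δh = 9.818×10^11 / 3.52×10^14 = 2.79×10^-3 m = 2.79 mm.

≈ 2.79 mm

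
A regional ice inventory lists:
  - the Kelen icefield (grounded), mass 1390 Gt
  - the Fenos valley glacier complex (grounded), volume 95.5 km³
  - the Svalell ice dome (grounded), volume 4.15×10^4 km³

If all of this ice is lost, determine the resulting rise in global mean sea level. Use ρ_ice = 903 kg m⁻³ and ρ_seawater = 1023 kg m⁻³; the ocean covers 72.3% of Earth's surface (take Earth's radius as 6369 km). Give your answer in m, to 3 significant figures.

≈ 0.103 m

Kelen: 1390 Gt = 1.390×10^15 kg; dividing by ρ_w = 1023 kg m⁻³ gives 1.359×10^12 m³ of water.
Fenos: 95.5 km³ × (903/1023) = 84.30 km³ of water.
Svalell: 4.15×10^4 km³ × (903/1023) = 3.663×10^4 km³ of water.
Total added water ≈ 3.808×10^13 m³ over 3.69×10^14 m² → Δh = 0.103 m.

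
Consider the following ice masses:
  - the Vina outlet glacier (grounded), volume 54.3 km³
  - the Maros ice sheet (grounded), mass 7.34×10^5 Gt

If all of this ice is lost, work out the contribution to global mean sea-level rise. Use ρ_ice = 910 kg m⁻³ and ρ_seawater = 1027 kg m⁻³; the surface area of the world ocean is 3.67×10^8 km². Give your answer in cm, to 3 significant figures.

Vina: 54.3 km³ × (910/1027) = 48.11 km³ of water.
Maros: 7.34×10^5 Gt = 7.340×10^17 kg; dividing by ρ_w = 1027 kg m⁻³ gives 7.147×10^14 m³ of water.
Total added water ≈ 7.148×10^14 m³ over 3.67×10^14 m² → Δh = 1.95 m = 195 cm.

≈ 195 cm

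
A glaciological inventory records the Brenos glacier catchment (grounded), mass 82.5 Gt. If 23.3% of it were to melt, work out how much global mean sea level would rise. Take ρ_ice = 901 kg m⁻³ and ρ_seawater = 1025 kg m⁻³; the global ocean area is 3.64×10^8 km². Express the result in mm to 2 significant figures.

Brenos: 0.233 × 82.5 Gt = 1.922×10^13 kg; dividing by ρ_w = 1025 kg m⁻³ gives 1.875×10^10 m³ of water.
Spread over 3.64×10^14 m² of ocean, Δh = 1.875×10^10 / 3.64×10^14 = 5.15×10^-5 m = 0.052 mm.

≈ 0.052 mm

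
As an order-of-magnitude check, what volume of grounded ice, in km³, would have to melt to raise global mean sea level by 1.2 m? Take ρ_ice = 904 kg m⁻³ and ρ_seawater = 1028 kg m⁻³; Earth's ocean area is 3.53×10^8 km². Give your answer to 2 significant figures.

Required water volume = Δh × A = 1.2 m × 3.53×10^14 m² = 4.236×10^14 m³ = 4.236×10^5 km³.
Ice volume = water volume × ρ_w/ρ_ice = 4.236×10^5 × 1028/904 = 4.8×10^5 km³.

≈ 4.8×10^5 km³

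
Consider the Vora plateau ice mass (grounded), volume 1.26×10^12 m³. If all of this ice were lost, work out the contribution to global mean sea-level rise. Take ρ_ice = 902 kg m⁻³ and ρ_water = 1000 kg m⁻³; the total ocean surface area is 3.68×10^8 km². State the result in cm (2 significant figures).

Vora: 1.26×10^12 m³ × (902/1000) = 1.137×10^12 m³ of water.
Spread over 3.68×10^14 m² of ocean, Δh = 1.137×10^12 / 3.68×10^14 = 3.09×10^-3 m = 0.31 cm.

≈ 0.31 cm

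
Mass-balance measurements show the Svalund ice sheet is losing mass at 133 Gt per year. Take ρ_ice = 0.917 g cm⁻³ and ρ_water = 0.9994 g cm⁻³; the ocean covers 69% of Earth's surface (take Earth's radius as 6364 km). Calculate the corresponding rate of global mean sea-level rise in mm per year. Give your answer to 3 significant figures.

ρ_w = 0.9994 g cm⁻³ = 999.4 kg m⁻³. Annual water volume added = 133 Gt / ρ_w = 1.330×10^14 kg / 999.4 kg m⁻³ = 1.331×10^11 m³.
Δh per year = 1.331×10^11 / 3.51×10^14 = 3.79×10^-4 m = 0.379 mm.

≈ 0.379 mm/yr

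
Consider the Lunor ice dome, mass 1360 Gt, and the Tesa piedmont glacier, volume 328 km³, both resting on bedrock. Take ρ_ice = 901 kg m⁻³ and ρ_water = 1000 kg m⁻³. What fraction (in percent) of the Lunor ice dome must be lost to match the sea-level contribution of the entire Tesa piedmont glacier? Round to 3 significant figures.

Equal sea-level rise means equal mass of meltwater, i.e. equal mass of ice lost.
Ice mass of Tesa: 2.955×10^14 kg; ice mass of Lunor: 1.360×10^15 kg.
Fraction required = 2.955×10^14 / 1.360×10^15 = 0.217 → 21.7 %.

≈ 21.7 %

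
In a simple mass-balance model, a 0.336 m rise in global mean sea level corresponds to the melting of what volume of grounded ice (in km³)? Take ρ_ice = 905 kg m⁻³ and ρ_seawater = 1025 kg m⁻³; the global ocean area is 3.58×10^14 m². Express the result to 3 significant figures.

Required water volume = Δh × A = 0.336 m × 3.58×10^14 m² = 1.203×10^14 m³ = 1.203×10^5 km³.
Ice volume = water volume × ρ_w/ρ_ice = 1.203×10^5 × 1025/905 = 1.36×10^5 km³.

≈ 1.36×10^5 km³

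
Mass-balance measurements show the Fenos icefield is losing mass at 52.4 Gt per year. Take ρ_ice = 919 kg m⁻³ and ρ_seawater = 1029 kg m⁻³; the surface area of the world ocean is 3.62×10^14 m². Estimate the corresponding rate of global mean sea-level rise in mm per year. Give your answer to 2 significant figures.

ρ_w = 1029 kg m⁻³. Annual water volume added = 52.4 Gt / ρ_w = 5.240×10^13 kg / 1029 kg m⁻³ = 5.092×10^10 m³.
Δh per year = 5.092×10^10 / 3.62×10^14 = 1.41×10^-4 m = 0.14 mm.

≈ 0.14 mm/yr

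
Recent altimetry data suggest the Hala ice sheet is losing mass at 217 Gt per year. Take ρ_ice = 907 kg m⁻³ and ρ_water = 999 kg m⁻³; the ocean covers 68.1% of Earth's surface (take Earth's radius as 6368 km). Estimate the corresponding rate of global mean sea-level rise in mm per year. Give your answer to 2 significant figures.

≈ 0.63 mm/yr

ρ_w = 999 kg m⁻³. Annual water volume added = 217 Gt / ρ_w = 2.170×10^14 kg / 999 kg m⁻³ = 2.172×10^11 m³.
Δh per year = 2.172×10^11 / 3.47×10^14 = 6.26×10^-4 m = 0.63 mm.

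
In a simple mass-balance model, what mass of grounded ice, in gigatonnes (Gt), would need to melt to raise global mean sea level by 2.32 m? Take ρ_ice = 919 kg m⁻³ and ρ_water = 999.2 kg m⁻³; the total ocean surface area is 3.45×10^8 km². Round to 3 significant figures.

≈ 8.00×10^5 Gt

Required water volume = Δh × A = 2.32 m × 3.45×10^14 m² = 8.004×10^14 m³.
ρ_w = 999.2 kg m⁻³, so the mass of water = 8.004×10^14 m³ × 999.2 kg m⁻³ = 7.998×10^17 kg = 8.00×10^5 Gt (and the same mass of ice, by conservation).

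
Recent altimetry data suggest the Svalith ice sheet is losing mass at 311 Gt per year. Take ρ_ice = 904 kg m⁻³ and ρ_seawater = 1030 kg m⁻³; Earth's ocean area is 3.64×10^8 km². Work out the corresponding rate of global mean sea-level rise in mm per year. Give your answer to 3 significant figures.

ρ_w = 1030 kg m⁻³. Annual water volume added = 311 Gt / ρ_w = 3.110×10^14 kg / 1030 kg m⁻³ = 3.019×10^11 m³.
Δh per year = 3.019×10^11 / 3.64×10^14 = 8.30×10^-4 m = 0.830 mm.

≈ 0.830 mm/yr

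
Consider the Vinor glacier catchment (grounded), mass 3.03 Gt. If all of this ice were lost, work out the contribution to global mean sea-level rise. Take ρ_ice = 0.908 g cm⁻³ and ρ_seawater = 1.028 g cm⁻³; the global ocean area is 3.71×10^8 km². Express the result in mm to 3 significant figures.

Vinor: 3.03 Gt = 3.030×10^12 kg; dividing by ρ_w = 1.028 g cm⁻³ = 1028 kg m⁻³ gives 2.947×10^9 m³ of water.
Spread over 3.71×10^14 m² of ocean, Δh = 2.947×10^9 / 3.71×10^14 = 7.94×10^-6 m = 7.94×10^-3 mm.

≈ 7.94×10^-3 mm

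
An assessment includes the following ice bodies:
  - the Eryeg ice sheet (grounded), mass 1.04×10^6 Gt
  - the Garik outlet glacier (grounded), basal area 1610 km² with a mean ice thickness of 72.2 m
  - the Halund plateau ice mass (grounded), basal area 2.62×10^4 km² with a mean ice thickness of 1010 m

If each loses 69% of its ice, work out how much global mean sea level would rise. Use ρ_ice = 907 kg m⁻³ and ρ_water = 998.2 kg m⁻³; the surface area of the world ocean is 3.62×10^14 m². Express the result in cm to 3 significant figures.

Eryeg: 0.69 × 1.04×10^6 Gt = 7.176×10^17 kg; dividing by ρ_w = 998.2 kg m⁻³ gives 7.189×10^14 m³ of water.
Garik: ice volume = 1610 km² × 72.2 m = 116.2 km³; 0.69 × 116.2 × (907/998.2) = 72.88 km³ of water.
Halund: ice volume = 2.62×10^4 km² × 1010 m = 2.646×10^4 km³; 0.69 × 2.646×10^4 × (907/998.2) = 1.659×10^4 km³ of water.
Total added water ≈ 7.356×10^14 m³ over 3.62×10^14 m² → Δh = 2.03 m = 203 cm.

≈ 203 cm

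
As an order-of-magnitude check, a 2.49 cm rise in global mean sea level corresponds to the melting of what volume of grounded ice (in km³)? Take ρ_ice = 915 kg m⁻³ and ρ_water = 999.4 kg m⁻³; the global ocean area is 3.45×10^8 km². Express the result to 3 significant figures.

Required water volume = Δh × A = 0.0249 m × 3.45×10^14 m² = 8.590×10^12 m³ = 8590 km³.
Ice volume = water volume × ρ_w/ρ_ice = 8590 × 999.4/915 = 9380 km³.

≈ 9380 km³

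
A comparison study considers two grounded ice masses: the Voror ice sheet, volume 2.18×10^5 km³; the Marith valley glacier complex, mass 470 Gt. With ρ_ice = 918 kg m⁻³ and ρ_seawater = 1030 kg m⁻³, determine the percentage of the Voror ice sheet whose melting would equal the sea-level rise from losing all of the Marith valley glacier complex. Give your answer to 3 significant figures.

≈ 0.235 %

Equal sea-level rise means equal mass of meltwater, i.e. equal mass of ice lost.
Ice mass of Marith: 4.700×10^14 kg; ice mass of Voror: 2.001×10^17 kg.
Fraction required = 4.700×10^14 / 2.001×10^17 = 2.35×10^-3 → 0.235 %.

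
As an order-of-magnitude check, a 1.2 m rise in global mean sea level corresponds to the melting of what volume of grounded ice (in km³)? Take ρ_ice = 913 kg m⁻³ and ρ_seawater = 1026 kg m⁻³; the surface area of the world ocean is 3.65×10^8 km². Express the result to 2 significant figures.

Required water volume = Δh × A = 1.2 m × 3.65×10^14 m² = 4.380×10^14 m³ = 4.380×10^5 km³.
Ice volume = water volume × ρ_w/ρ_ice = 4.380×10^5 × 1026/913 = 4.9×10^5 km³.

≈ 4.9×10^5 km³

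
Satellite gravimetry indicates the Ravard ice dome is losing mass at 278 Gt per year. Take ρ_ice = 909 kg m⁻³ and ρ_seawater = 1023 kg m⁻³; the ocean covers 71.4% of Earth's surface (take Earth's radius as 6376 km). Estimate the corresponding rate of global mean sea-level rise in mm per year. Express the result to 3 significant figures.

≈ 0.745 mm/yr

ρ_w = 1023 kg m⁻³. Annual water volume added = 278 Gt / ρ_w = 2.780×10^14 kg / 1023 kg m⁻³ = 2.717×10^11 m³.
Δh per year = 2.717×10^11 / 3.65×10^14 = 7.45×10^-4 m = 0.745 mm.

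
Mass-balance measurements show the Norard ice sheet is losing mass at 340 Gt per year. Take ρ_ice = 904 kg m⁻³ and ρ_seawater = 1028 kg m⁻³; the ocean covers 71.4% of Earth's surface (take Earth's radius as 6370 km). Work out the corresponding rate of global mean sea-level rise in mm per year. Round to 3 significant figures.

≈ 0.908 mm/yr

ρ_w = 1028 kg m⁻³. Annual water volume added = 340 Gt / ρ_w = 3.400×10^14 kg / 1028 kg m⁻³ = 3.307×10^11 m³.
Δh per year = 3.307×10^11 / 3.64×10^14 = 9.08×10^-4 m = 0.908 mm.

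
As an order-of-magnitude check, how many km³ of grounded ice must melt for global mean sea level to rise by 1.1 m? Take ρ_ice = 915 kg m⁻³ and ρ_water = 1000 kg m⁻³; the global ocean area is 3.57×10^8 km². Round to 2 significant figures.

≈ 4.3×10^5 km³

Required water volume = Δh × A = 1.1 m × 3.57×10^14 m² = 3.927×10^14 m³ = 3.927×10^5 km³.
Ice volume = water volume × ρ_w/ρ_ice = 3.927×10^5 × 1000/915 = 4.3×10^5 km³.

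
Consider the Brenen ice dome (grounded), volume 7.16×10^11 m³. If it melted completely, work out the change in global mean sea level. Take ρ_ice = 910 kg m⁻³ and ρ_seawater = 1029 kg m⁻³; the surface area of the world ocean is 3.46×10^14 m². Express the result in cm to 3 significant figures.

Brenen: 7.16×10^11 m³ × (910/1029) = 6.332×10^11 m³ of water.
Spread over 3.46×10^14 m² of ocean, Δh = 6.332×10^11 / 3.46×10^14 = 1.83×10^-3 m = 0.183 cm.

≈ 0.183 cm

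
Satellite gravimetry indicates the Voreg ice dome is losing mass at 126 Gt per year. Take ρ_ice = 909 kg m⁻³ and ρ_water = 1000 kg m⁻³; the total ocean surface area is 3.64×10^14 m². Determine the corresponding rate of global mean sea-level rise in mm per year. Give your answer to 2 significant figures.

≈ 0.35 mm/yr

ρ_w = 1000 kg m⁻³. Annual water volume added = 126 Gt / ρ_w = 1.260×10^14 kg / 1000 kg m⁻³ = 1.260×10^11 m³.
Δh per year = 1.260×10^11 / 3.64×10^14 = 3.46×10^-4 m = 0.35 mm.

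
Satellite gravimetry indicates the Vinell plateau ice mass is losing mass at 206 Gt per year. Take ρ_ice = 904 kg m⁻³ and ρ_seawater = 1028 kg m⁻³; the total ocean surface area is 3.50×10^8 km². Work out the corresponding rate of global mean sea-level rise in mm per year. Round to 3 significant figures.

≈ 0.573 mm/yr

ρ_w = 1028 kg m⁻³. Annual water volume added = 206 Gt / ρ_w = 2.060×10^14 kg / 1028 kg m⁻³ = 2.004×10^11 m³.
Δh per year = 2.004×10^11 / 3.50×10^14 = 5.73×10^-4 m = 0.573 mm.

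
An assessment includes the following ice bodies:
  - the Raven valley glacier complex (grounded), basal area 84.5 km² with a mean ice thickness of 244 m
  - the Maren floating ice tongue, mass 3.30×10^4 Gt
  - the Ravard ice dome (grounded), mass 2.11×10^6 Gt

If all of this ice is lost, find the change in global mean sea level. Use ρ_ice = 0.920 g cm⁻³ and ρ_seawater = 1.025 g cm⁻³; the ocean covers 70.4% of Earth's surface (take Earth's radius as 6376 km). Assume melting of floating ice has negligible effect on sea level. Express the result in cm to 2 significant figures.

Raven: ice volume = 84.5 km² × 244 m = 20.62 km³; 20.62 × (920/1025) = 18.51 km³ of water.
The Maren floating ice tongue is floating and already displaces its own weight of water, so its melt adds essentially nothing to sea level.
Ravard: 2.11×10^6 Gt = 2.110×10^18 kg; dividing by ρ_w = 1.025 g cm⁻³ = 1025 kg m⁻³ gives 2.059×10^15 m³ of water.
Total added water ≈ 2.059×10^15 m³ over 3.60×10^14 m² → Δh = 5.72 m = 570 cm.

≈ 570 cm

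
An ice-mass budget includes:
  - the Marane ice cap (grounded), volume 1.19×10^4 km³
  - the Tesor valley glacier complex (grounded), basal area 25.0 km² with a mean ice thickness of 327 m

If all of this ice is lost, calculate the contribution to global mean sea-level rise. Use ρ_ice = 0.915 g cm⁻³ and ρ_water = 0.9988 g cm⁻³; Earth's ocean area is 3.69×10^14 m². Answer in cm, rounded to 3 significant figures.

≈ 2.96 cm

Marane: 1.19×10^4 km³ × (915/998.8) = 1.090×10^4 km³ of water.
Tesor: ice volume = 25.0 km² × 327 m = 8.175 km³; 8.175 × (915/998.8) = 7.489 km³ of water.
Total added water ≈ 1.091×10^13 m³ over 3.69×10^14 m² → Δh = 0.0296 m = 2.96 cm.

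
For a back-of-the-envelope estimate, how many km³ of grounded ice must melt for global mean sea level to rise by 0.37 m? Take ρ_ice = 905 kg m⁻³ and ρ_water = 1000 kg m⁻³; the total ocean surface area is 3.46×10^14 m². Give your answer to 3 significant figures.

Required water volume = Δh × A = 0.37 m × 3.46×10^14 m² = 1.280×10^14 m³ = 1.280×10^5 km³.
Ice volume = water volume × ρ_w/ρ_ice = 1.280×10^5 × 1000/905 = 1.41×10^5 km³.

≈ 1.41×10^5 km³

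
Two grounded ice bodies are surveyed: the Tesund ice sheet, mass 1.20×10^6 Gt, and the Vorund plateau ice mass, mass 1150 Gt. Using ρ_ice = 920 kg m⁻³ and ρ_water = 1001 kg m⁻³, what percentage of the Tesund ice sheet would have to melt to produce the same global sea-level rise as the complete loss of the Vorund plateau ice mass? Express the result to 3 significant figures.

Equal sea-level rise means equal mass of meltwater, i.e. equal mass of ice lost.
Ice mass of Vorund: 1.150×10^15 kg; ice mass of Tesund: 1.200×10^18 kg.
Fraction required = 1.150×10^15 / 1.200×10^18 = 9.58×10^-4 → 0.0958 %.

≈ 0.0958 %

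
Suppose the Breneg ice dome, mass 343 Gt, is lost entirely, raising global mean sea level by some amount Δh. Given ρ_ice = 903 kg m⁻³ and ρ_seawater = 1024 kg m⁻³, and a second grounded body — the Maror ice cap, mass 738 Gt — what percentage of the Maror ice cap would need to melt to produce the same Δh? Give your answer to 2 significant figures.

Equal sea-level rise means equal mass of meltwater, i.e. equal mass of ice lost.
Ice mass of Breneg: 3.430×10^14 kg; ice mass of Maror: 7.380×10^14 kg.
Fraction required = 3.430×10^14 / 7.380×10^14 = 0.465 → 46 %.

≈ 46 %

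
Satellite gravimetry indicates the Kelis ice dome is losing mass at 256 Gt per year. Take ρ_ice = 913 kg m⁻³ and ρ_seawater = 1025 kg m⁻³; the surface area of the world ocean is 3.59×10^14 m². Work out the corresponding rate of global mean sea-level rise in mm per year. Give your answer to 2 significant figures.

ρ_w = 1025 kg m⁻³. Annual water volume added = 256 Gt / ρ_w = 2.560×10^14 kg / 1025 kg m⁻³ = 2.498×10^11 m³.
Δh per year = 2.498×10^11 / 3.59×10^14 = 6.96×10^-4 m = 0.70 mm.

≈ 0.70 mm/yr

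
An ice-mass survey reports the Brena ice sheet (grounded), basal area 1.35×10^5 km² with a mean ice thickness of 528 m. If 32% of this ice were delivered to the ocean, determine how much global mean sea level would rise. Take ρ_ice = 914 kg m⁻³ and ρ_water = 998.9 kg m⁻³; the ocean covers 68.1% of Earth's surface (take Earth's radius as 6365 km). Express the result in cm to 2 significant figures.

≈ 6.0 cm

Brena: ice volume = 1.35×10^5 km² × 528 m = 7.128×10^4 km³; 0.32 × 7.128×10^4 × (914/998.9) = 2.087×10^4 km³ of water.
Spread over 3.47×10^14 m² of ocean, Δh = 2.087×10^13 / 3.47×10^14 = 0.0602 m = 6.0 cm.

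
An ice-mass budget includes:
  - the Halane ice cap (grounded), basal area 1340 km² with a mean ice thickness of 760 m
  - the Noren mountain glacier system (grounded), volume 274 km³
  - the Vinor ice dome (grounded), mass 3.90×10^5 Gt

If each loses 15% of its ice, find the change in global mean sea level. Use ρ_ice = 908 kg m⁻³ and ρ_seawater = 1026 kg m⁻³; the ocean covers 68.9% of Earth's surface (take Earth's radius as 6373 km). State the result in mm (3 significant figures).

≈ 163 mm

Halane: ice volume = 1340 km² × 760 m = 1018 km³; 0.15 × 1018 × (908/1026) = 135.2 km³ of water.
Noren: 0.15 × 274 km³ × (908/1026) = 36.37 km³ of water.
Vinor: 0.15 × 3.90×10^5 Gt = 5.850×10^16 kg; dividing by ρ_w = 1026 kg m⁻³ gives 5.702×10^13 m³ of water.
Total added water ≈ 5.719×10^13 m³ over 3.52×10^14 m² → Δh = 0.163 m = 163 mm.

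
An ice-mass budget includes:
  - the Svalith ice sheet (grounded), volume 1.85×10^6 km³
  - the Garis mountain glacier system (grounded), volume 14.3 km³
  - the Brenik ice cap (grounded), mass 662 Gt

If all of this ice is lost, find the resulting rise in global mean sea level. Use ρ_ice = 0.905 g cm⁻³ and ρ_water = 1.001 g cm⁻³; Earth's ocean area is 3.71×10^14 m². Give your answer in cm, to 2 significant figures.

Svalith: 1.85×10^6 km³ × (905/1001) = 1.673×10^6 km³ of water.
Garis: 14.3 km³ × (905/1001) = 12.93 km³ of water.
Brenik: 662 Gt = 6.620×10^14 kg; dividing by ρ_w = 1.001 g cm⁻³ = 1001 kg m⁻³ gives 6.613×10^11 m³ of water.
Total added water ≈ 1.673×10^15 m³ over 3.71×10^14 m² → Δh = 4.51 m = 450 cm.

≈ 450 cm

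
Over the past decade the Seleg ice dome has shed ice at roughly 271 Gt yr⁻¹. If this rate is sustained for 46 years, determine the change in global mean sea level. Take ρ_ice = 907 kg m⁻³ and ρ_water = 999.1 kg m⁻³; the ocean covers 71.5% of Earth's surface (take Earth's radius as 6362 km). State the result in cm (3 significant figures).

≈ 3.43 cm

Total mass lost = 271 Gt/yr × 46 yr = 1.247×10^4 Gt = 1.247×10^16 kg.
ρ_w = 999.1 kg m⁻³, so water volume = 1.247×10^16 / 999.1 = 1.248×10^13 m³.
Δh = 1.248×10^13 / 3.64×10^14 = 0.0343 m = 3.43 cm.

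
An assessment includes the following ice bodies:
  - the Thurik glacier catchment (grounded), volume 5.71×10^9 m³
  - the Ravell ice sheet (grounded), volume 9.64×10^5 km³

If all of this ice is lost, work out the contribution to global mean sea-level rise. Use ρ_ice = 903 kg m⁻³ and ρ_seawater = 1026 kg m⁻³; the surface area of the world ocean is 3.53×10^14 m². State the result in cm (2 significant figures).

Thurik: 5.71×10^9 m³ × (903/1026) = 5.025×10^9 m³ of water.
Ravell: 9.64×10^5 km³ × (903/1026) = 8.484×10^5 km³ of water.
Total added water ≈ 8.484×10^14 m³ over 3.53×10^14 m² → Δh = 2.40 m = 240 cm.

≈ 240 cm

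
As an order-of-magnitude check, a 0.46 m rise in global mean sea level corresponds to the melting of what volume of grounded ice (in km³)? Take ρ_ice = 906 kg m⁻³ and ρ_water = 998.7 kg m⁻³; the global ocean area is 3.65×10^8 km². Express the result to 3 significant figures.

Required water volume = Δh × A = 0.46 m × 3.65×10^14 m² = 1.679×10^14 m³ = 1.679×10^5 km³.
Ice volume = water volume × ρ_w/ρ_ice = 1.679×10^5 × 998.7/906 = 1.85×10^5 km³.

≈ 1.85×10^5 km³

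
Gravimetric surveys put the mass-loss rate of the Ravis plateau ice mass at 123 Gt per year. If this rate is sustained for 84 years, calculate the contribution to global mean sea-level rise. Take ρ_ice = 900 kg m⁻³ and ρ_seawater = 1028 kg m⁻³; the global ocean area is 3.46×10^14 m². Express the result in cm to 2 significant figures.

Total mass lost = 123 Gt/yr × 84 yr = 1.033×10^4 Gt = 1.033×10^16 kg.
ρ_w = 1028 kg m⁻³, so water volume = 1.033×10^16 / 1028 = 1.005×10^13 m³.
Δh = 1.005×10^13 / 3.46×10^14 = 0.0290 m = 2.9 cm.

≈ 2.9 cm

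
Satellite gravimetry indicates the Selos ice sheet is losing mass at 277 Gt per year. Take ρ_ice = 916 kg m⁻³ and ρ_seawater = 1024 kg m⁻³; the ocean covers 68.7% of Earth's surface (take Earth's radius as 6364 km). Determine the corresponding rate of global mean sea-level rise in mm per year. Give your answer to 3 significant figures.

≈ 0.774 mm/yr

ρ_w = 1024 kg m⁻³. Annual water volume added = 277 Gt / ρ_w = 2.770×10^14 kg / 1024 kg m⁻³ = 2.705×10^11 m³.
Δh per year = 2.705×10^11 / 3.50×10^14 = 7.74×10^-4 m = 0.774 mm.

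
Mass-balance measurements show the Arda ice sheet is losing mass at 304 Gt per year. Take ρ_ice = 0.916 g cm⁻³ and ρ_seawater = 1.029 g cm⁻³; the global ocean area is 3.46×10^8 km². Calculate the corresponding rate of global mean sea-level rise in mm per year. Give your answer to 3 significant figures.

ρ_w = 1.029 g cm⁻³ = 1029 kg m⁻³. Annual water volume added = 304 Gt / ρ_w = 3.040×10^14 kg / 1029 kg m⁻³ = 2.954×10^11 m³.
Δh per year = 2.954×10^11 / 3.46×10^14 = 8.54×10^-4 m = 0.854 mm.

≈ 0.854 mm/yr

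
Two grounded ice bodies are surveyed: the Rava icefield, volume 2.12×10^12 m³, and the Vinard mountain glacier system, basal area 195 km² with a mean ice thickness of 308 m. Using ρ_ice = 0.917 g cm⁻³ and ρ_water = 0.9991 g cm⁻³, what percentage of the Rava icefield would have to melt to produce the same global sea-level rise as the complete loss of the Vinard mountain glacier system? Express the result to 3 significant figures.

Equal sea-level rise means equal mass of meltwater, i.e. equal mass of ice lost.
Ice mass of Vinard: 5.508×10^13 kg; ice mass of Rava: 1.944×10^15 kg.
Fraction required = 5.508×10^13 / 1.944×10^15 = 0.0283 → 2.83 %.

≈ 2.83 %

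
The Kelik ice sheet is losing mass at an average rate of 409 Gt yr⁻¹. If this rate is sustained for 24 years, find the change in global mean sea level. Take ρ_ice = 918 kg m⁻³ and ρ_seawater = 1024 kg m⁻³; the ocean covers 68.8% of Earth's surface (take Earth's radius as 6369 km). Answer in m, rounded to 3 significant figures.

Total mass lost = 409 Gt/yr × 24 yr = 9816 Gt = 9.816×10^15 kg.
ρ_w = 1024 kg m⁻³, so water volume = 9.816×10^15 / 1024 = 9.586×10^12 m³.
Δh = 9.586×10^12 / 3.51×10^14 = 0.0273 m.

≈ 0.0273 m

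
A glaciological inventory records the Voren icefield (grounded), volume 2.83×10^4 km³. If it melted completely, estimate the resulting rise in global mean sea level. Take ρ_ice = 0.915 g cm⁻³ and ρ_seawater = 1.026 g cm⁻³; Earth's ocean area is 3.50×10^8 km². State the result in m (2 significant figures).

≈ 0.072 m

Voren: 2.83×10^4 km³ × (915/1026) = 2.524×10^4 km³ of water.
Spread over 3.50×10^14 m² of ocean, Δh = 2.524×10^13 / 3.50×10^14 = 0.0721 m.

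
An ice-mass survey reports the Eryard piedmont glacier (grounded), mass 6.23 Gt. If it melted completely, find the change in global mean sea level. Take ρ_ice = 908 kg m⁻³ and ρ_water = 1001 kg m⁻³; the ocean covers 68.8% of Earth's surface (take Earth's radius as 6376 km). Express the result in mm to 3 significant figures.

Eryard: 6.23 Gt = 6.230×10^12 kg; dividing by ρ_w = 1001 kg m⁻³ gives 6.224×10^9 m³ of water.
Spread over 3.51×10^14 m² of ocean, Δh = 6.224×10^9 / 3.51×10^14 = 1.77×10^-5 m = 0.0177 mm.

≈ 0.0177 mm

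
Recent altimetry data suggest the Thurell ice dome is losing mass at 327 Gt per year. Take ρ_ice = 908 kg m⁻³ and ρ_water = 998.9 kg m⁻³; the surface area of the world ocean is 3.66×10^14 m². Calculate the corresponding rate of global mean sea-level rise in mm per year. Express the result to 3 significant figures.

≈ 0.894 mm/yr

ρ_w = 998.9 kg m⁻³. Annual water volume added = 327 Gt / ρ_w = 3.270×10^14 kg / 998.9 kg m⁻³ = 3.274×10^11 m³.
Δh per year = 3.274×10^11 / 3.66×10^14 = 8.94×10^-4 m = 0.894 mm.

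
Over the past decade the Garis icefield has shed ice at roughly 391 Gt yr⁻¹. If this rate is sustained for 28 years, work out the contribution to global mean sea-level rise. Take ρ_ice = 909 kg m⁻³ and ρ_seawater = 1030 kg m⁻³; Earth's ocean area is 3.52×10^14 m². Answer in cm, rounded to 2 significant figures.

≈ 3.0 cm

Total mass lost = 391 Gt/yr × 28 yr = 1.095×10^4 Gt = 1.095×10^16 kg.
ρ_w = 1030 kg m⁻³, so water volume = 1.095×10^16 / 1030 = 1.063×10^13 m³.
Δh = 1.063×10^13 / 3.52×10^14 = 0.0302 m = 3.0 cm.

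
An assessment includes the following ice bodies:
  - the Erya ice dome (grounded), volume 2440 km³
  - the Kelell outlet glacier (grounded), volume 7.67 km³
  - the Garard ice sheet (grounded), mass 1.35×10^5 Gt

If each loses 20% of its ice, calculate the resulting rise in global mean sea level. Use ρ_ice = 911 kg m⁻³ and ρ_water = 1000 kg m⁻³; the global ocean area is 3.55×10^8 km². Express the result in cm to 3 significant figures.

Erya: 0.2 × 2440 km³ × (911/1000) = 444.6 km³ of water.
Kelell: 0.2 × 7.67 km³ × (911/1000) = 1.397 km³ of water.
Garard: 0.2 × 1.35×10^5 Gt = 2.700×10^16 kg; dividing by ρ_w = 1000 kg m⁻³ gives 2.700×10^13 m³ of water.
Total added water ≈ 2.745×10^13 m³ over 3.55×10^14 m² → Δh = 0.0773 m = 7.73 cm.

≈ 7.73 cm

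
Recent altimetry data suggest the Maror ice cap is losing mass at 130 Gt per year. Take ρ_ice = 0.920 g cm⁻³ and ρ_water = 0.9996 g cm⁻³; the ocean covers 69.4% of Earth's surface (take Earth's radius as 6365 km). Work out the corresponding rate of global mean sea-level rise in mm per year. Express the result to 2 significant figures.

ρ_w = 0.9996 g cm⁻³ = 999.6 kg m⁻³. Annual water volume added = 130 Gt / ρ_w = 1.300×10^14 kg / 999.6 kg m⁻³ = 1.301×10^11 m³.
Δh per year = 1.301×10^11 / 3.53×10^14 = 3.68×10^-4 m = 0.37 mm.

≈ 0.37 mm/yr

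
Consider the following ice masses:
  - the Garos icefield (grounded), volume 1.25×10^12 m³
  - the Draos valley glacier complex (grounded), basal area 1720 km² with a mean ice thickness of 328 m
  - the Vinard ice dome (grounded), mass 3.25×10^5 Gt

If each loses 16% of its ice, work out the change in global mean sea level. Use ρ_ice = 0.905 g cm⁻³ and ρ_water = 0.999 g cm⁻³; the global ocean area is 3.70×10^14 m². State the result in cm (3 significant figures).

≈ 14.1 cm

Garos: 0.16 × 1.25×10^12 m³ × (905/999) = 1.812×10^11 m³ of water.
Draos: ice volume = 1720 km² × 328 m = 564.2 km³; 0.16 × 564.2 × (905/999) = 81.77 km³ of water.
Vinard: 0.16 × 3.25×10^5 Gt = 5.200×10^16 kg; dividing by ρ_w = 0.999 g cm⁻³ = 999 kg m⁻³ gives 5.205×10^13 m³ of water.
Total added water ≈ 5.232×10^13 m³ over 3.70×10^14 m² → Δh = 0.141 m = 14.1 cm.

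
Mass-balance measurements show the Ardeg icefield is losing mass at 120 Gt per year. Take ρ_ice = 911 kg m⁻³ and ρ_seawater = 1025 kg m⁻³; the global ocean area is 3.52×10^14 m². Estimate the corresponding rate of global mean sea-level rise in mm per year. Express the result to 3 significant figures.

ρ_w = 1025 kg m⁻³. Annual water volume added = 120 Gt / ρ_w = 1.200×10^14 kg / 1025 kg m⁻³ = 1.171×10^11 m³.
Δh per year = 1.171×10^11 / 3.52×10^14 = 3.33×10^-4 m = 0.333 mm.

≈ 0.333 mm/yr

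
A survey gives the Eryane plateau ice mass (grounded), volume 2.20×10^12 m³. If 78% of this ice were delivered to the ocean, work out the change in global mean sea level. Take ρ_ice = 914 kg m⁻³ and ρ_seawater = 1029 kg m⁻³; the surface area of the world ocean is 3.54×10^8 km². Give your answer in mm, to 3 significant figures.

Eryane: 0.78 × 2.20×10^12 m³ × (914/1029) = 1.524×10^12 m³ of water.
Spread over 3.54×10^14 m² of ocean, Δh = 1.524×10^12 / 3.54×10^14 = 4.31×10^-3 m = 4.31 mm.

≈ 4.31 mm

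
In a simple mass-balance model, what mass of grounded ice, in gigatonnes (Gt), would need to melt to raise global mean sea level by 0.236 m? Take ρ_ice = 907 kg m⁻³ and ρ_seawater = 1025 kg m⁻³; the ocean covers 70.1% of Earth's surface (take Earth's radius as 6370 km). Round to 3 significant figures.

≈ 8.65×10^4 Gt

Required water volume = Δh × A = 0.236 m × 3.57×10^14 m² = 8.436×10^13 m³.
ρ_w = 1025 kg m⁻³, so the mass of water = 8.436×10^13 m³ × 1025 kg m⁻³ = 8.647×10^16 kg = 8.65×10^4 Gt (and the same mass of ice, by conservation).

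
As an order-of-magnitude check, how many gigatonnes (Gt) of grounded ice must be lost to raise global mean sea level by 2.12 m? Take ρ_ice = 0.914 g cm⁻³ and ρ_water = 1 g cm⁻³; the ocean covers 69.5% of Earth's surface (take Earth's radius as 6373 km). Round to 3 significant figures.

Required water volume = Δh × A = 2.12 m × 3.55×10^14 m² = 7.520×10^14 m³.
ρ_w = 1 g cm⁻³ = 1000 kg m⁻³, so the mass of water = 7.520×10^14 m³ × 1000 kg m⁻³ = 7.520×10^17 kg = 7.52×10^5 Gt (and the same mass of ice, by conservation).

≈ 7.52×10^5 Gt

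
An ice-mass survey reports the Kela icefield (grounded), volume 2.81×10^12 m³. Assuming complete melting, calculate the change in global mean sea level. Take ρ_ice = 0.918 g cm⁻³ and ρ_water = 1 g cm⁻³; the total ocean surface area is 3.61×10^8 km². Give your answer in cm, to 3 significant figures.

≈ 0.715 cm

Kela: 2.81×10^12 m³ × (918/1000) = 2.580×10^12 m³ of water.
Spread over 3.61×10^14 m² of ocean, Δh = 2.580×10^12 / 3.61×10^14 = 7.15×10^-3 m = 0.715 cm.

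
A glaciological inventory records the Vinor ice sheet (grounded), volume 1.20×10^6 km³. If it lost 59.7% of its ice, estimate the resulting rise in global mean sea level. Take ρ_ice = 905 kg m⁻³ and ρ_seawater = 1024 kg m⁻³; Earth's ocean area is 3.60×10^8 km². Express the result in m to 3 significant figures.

Vinor: 0.597 × 1.20×10^6 km³ × (905/1024) = 6.331×10^5 km³ of water.
Spread over 3.60×10^14 m² of ocean, Δh = 6.331×10^14 / 3.60×10^14 = 1.76 m.

≈ 1.76 m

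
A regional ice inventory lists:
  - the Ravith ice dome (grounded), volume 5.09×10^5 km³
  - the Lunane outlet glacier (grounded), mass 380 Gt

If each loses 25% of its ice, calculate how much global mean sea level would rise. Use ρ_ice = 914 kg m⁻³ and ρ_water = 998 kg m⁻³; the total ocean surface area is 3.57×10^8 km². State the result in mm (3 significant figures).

≈ 327 mm

Ravith: 0.25 × 5.09×10^5 km³ × (914/998) = 1.165×10^5 km³ of water.
Lunane: 0.25 × 380 Gt = 9.500×10^13 kg; dividing by ρ_w = 998 kg m⁻³ gives 9.519×10^10 m³ of water.
Total added water ≈ 1.166×10^14 m³ over 3.57×10^14 m² → Δh = 0.327 m = 327 mm.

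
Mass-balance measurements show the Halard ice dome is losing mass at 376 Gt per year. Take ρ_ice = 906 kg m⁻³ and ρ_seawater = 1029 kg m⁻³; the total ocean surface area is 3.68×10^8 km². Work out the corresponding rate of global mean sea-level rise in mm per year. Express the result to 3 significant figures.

≈ 0.993 mm/yr

ρ_w = 1029 kg m⁻³. Annual water volume added = 376 Gt / ρ_w = 3.760×10^14 kg / 1029 kg m⁻³ = 3.654×10^11 m³.
Δh per year = 3.654×10^11 / 3.68×10^14 = 9.93×10^-4 m = 0.993 mm.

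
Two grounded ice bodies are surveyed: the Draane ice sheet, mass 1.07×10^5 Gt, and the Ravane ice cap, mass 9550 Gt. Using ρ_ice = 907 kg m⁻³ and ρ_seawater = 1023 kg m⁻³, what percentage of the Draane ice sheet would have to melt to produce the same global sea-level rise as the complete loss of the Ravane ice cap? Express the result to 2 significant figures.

Equal sea-level rise means equal mass of meltwater, i.e. equal mass of ice lost.
Ice mass of Ravane: 9.550×10^15 kg; ice mass of Draane: 1.070×10^17 kg.
Fraction required = 9.550×10^15 / 1.070×10^17 = 0.0893 → 8.9 %.

≈ 8.9 %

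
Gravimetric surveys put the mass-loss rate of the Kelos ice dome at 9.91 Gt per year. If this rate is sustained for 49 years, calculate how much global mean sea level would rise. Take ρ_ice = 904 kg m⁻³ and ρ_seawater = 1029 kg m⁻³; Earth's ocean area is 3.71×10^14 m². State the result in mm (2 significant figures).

Total mass lost = 9.91 Gt/yr × 49 yr = 485.6 Gt = 4.856×10^14 kg.
ρ_w = 1029 kg m⁻³, so water volume = 4.856×10^14 / 1029 = 4.719×10^11 m³.
Δh = 4.719×10^11 / 3.71×10^14 = 1.27×10^-3 m = 1.3 mm.

≈ 1.3 mm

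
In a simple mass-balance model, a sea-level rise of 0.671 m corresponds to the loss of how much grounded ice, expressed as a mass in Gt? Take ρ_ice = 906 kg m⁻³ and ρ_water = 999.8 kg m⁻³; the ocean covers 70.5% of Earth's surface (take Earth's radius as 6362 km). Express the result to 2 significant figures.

≈ 2.4×10^5 Gt

Required water volume = Δh × A = 0.671 m × 3.59×10^14 m² = 2.406×10^14 m³.
ρ_w = 999.8 kg m⁻³, so the mass of water = 2.406×10^14 m³ × 999.8 kg m⁻³ = 2.406×10^17 kg = 2.4×10^5 Gt (and the same mass of ice, by conservation).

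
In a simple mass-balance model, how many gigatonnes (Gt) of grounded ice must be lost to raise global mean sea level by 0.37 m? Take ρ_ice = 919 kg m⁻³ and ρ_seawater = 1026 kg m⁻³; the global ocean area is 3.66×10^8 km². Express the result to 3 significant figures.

Required water volume = Δh × A = 0.37 m × 3.66×10^14 m² = 1.354×10^14 m³.
ρ_w = 1026 kg m⁻³, so the mass of water = 1.354×10^14 m³ × 1026 kg m⁻³ = 1.389×10^17 kg = 1.39×10^5 Gt (and the same mass of ice, by conservation).

≈ 1.39×10^5 Gt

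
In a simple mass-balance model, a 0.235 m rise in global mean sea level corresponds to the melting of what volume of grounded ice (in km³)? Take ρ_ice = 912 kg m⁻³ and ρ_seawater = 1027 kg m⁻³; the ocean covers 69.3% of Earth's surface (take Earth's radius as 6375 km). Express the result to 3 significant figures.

≈ 9.37×10^4 km³

Required water volume = Δh × A = 0.235 m × 3.54×10^14 m² = 8.317×10^13 m³ = 8.317×10^4 km³.
Ice volume = water volume × ρ_w/ρ_ice = 8.317×10^4 × 1027/912 = 9.37×10^4 km³.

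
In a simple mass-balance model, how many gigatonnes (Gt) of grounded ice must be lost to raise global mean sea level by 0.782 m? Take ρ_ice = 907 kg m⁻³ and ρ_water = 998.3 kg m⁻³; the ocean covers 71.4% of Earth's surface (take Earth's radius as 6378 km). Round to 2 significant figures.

Required water volume = Δh × A = 0.782 m × 3.65×10^14 m² = 2.854×10^14 m³.
ρ_w = 998.3 kg m⁻³, so the mass of water = 2.854×10^14 m³ × 998.3 kg m⁻³ = 2.849×10^17 kg = 2.8×10^5 Gt (and the same mass of ice, by conservation).

≈ 2.8×10^5 Gt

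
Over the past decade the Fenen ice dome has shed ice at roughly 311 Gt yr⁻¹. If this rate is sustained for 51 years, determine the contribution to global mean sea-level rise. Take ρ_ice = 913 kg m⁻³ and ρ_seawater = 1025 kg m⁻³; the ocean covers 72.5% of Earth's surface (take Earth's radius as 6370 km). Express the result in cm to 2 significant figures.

Total mass lost = 311 Gt/yr × 51 yr = 1.586×10^4 Gt = 1.586×10^16 kg.
ρ_w = 1025 kg m⁻³, so water volume = 1.586×10^16 / 1025 = 1.547×10^13 m³.
Δh = 1.547×10^13 / 3.70×10^14 = 0.0419 m = 4.2 cm.

≈ 4.2 cm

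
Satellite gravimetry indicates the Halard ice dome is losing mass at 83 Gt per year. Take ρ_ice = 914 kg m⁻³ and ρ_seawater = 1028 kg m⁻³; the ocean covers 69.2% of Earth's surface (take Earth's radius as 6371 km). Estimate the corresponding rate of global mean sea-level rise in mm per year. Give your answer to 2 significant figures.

≈ 0.23 mm/yr

ρ_w = 1028 kg m⁻³. Annual water volume added = 83 Gt / ρ_w = 8.300×10^13 kg / 1028 kg m⁻³ = 8.074×10^10 m³.
Δh per year = 8.074×10^10 / 3.53×10^14 = 2.29×10^-4 m = 0.23 mm.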